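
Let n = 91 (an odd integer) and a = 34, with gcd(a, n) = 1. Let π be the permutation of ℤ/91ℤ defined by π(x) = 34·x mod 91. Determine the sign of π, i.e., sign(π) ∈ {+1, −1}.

Orbit of 1 under x↦34x: [1, 34, 64, 83]… (length divides ord_91(34)).
Cycle type of π: 4×21 + 2×3 + 1; total 25 cycles.
25 cycles on 91: each ℓ→(−1)^(ℓ−1), product (−1)^66 = +1.

+1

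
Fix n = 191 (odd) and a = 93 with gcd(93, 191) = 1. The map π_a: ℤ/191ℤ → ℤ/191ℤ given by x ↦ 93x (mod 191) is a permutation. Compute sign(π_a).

-1

Trace 79: π^k(79) = [79, 89, 64, 31, 18, 146, 17] for k=0..6.
The orbit structure of x ↦ 93x mod 191: 2 orbits of sizes [190, 1].
With 2 cycles on 191 points, sign = (−1)^{191−2} = -1.
(93|191)_J = -1 (Zolotarev's lemma cross-check).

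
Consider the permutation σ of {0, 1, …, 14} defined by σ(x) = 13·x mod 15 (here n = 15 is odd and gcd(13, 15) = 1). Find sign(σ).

Orbit of 7 under x↦13x: [7, 1, 13, 4]… (length divides ord_15(13)).
Decompose π into cycles: lengths [4, 4, 4, 1, 1, 1] (6 cycles, including the fixed point 0).
n − c = 15 − 6 = 9; sign = (−1)^9 = -1.

-1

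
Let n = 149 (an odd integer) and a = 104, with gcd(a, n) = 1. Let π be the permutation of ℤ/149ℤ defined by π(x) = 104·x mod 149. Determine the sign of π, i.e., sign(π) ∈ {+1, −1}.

Trace 30: π^k(30) = [30, 140, 107, 102, 29, 36, 19] for k=0..6.
The orbit structure of x ↦ 104x mod 149: 5 orbits of sizes [37, 37, 37, 37, 1].
149 − 5 = 144 transpositions; sign(π) = (−1)^144 = +1.

+1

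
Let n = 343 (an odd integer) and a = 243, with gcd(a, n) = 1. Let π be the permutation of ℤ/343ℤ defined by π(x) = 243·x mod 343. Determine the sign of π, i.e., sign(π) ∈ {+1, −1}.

-1

Start at x=183: 183 → 222 → 95 → 104 → 233 → 24 → 1 → … (one orbit).
Cycle lengths of π_243 on ℤ/343ℤ: [294, 42, 6, 1]; 4 cycles in total.
4 cycles on 343: each ℓ→(−1)^(ℓ−1), product (−1)^339 = -1.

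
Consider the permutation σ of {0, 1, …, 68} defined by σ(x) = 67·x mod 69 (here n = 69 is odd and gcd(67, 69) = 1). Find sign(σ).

Start at x=64: 64 → 10 → 49 → 40 → 58 → 22 → 25 → … (one orbit).
Cycle lengths of π_67 on ℤ/69ℤ: [22, 22, 22, 1, 1, 1]; 6 cycles in total.
sign(π) = (−1)^{n − #cycles} = (−1)^{69−6} = (−1)^63 = -1.
The Jacobi symbol (67|69) = -1 (Zolotarev) agrees.

-1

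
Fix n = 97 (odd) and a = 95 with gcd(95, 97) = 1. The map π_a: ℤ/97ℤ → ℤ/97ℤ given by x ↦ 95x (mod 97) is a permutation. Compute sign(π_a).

Trace 4: π^k(4) = [4, 89, 16, 65, 64, 66, 62] for k=0..6.
Cycle lengths of π_95 on ℤ/97ℤ: [48, 48, 1]; 3 cycles in total.
Σ(ℓ_i−1) = 97−3 = 94; sign = (−1)^94 = +1.

+1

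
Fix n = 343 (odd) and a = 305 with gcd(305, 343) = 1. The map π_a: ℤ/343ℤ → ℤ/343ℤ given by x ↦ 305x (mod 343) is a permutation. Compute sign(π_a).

+1

Orbit of 43 under x↦305x: [43, 81, 9, 1, 305, 72, 8]… (length divides ord_343(305)).
Decompose π into cycles: lengths [147, 147, 21, 21, 3, 3, 1] (7 cycles, including the fixed point 0).
n − c = 343 − 7 = 336; sign = (−1)^336 = +1.
Zolotarev: (305|343) = +1, matching the cycle-count sign.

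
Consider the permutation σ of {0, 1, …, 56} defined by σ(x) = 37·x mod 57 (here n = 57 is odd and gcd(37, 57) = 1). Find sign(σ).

Trace 37: π^k(37) = [37, 1] for k=0..1.
Cycle type of π: 2×27 + 1×3; total 30 cycles.
With 30 cycles on 57 points, sign = (−1)^{57−30} = -1.
The Jacobi symbol (37|57) = -1 (Zolotarev) agrees.

-1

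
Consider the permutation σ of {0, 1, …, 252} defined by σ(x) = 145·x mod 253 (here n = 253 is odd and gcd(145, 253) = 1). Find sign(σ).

Start at x=61: 61 → 243 → 68 → 246 → 250 → 71 → 175 → … (one orbit).
π_145 has 5 disjoint cycles with lengths [110, 110, 22, 10, 1] on {0,…,252}.
sign(π) = (−1)^{n − #cycles} = (−1)^{253−5} = (−1)^248 = +1.

+1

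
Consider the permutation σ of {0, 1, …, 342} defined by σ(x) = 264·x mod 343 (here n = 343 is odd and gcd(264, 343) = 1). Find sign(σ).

Orbit of 165 under x↦264x: [165, 342, 79, 276, 148, 313, 312]… (length divides ord_343(264)).
Cycle type of π: 42×7 + 6×8 + 1; total 16 cycles.
16 cycles on 343: each ℓ→(−1)^(ℓ−1), product (−1)^327 = -1.
Zolotarev: (264|343) = -1, matching the cycle-count sign.

-1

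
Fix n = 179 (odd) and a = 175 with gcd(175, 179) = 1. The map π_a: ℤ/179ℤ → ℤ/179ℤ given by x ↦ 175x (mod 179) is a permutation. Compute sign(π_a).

Orbit of 23 under x↦175x: [23, 87, 10, 139, 160, 76, 54]… (length divides ord_179(175)).
Cycle lengths of π_175 on ℤ/179ℤ: [178, 1]; 2 cycles in total.
With 2 cycles on 179 points, sign = (−1)^{179−2} = -1.
Zolotarev: (175|179) = -1, matching the cycle-count sign.

-1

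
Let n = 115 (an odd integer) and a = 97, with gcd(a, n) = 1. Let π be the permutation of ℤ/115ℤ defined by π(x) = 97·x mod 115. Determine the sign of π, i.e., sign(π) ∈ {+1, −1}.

Start at x=49: 49 → 38 → 6 → 7 → 104 → 83 → 1 → … (one orbit).
The orbit structure of x ↦ 97x mod 115: 5 orbits of sizes [44, 44, 22, 4, 1].
5 cycles on 115: each ℓ→(−1)^(ℓ−1), product (−1)^110 = +1.
The Jacobi symbol (97|115) = +1 (Zolotarev) agrees.

+1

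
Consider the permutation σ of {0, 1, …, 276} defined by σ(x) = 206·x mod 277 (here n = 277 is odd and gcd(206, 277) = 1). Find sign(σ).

+1

Orbit of 81 under x↦206x: [81, 66, 23, 29, 157, 210, 48]… (length divides ord_277(206)).
π_206 has 3 disjoint cycles with lengths [138, 138, 1] on {0,…,276}.
sign(π) = (−1)^{n − #cycles} = (−1)^{277−3} = (−1)^274 = +1.
Check: (206/277) = +1 by Zolotarev.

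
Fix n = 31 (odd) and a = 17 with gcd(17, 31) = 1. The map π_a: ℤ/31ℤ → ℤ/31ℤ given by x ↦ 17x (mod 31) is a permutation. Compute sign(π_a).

-1

Trace 19: π^k(19) = [19, 13, 4, 6, 9, 29, 28] for k=0..6.
The orbit structure of x ↦ 17x mod 31: 2 orbits of sizes [30, 1].
sign(π) = (−1)^{n − #cycles} = (−1)^{31−2} = (−1)^29 = -1.
Check: (17/31) = -1 by Zolotarev.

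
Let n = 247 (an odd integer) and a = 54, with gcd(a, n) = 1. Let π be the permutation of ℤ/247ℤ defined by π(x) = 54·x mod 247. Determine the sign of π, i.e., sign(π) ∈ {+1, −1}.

-1

Trace 55: π^k(55) = [55, 6, 77, 206, 9, 239, 62] for k=0..6.
Cycle type of π: 36×6 + 12 + 9×2 + 1; total 10 cycles.
sign(π) = (−1)^{n − #cycles} = (−1)^{247−10} = (−1)^237 = -1.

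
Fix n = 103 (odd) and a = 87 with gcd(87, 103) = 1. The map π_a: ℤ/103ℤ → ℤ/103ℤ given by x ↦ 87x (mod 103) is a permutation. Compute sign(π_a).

-1

Trace 72: π^k(72) = [72, 84, 98, 80, 59, 86, 66] for k=0..6.
The orbit structure of x ↦ 87x mod 103: 2 orbits of sizes [102, 1].
103 − 2 = 101 transpositions; sign(π) = (−1)^101 = -1.
(87|103)_J = -1 (Zolotarev's lemma cross-check).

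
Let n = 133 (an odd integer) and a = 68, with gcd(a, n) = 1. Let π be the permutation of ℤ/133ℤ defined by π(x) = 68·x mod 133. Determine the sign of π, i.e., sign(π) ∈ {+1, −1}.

Trace 45: π^k(45) = [45, 1, 68, 102, 20, 30] for k=0..5.
Cycle type of π: 6×19 + 3×6 + 1; total 26 cycles.
sign(π) = (−1)^{n − #cycles} = (−1)^{133−26} = (−1)^107 = -1.

-1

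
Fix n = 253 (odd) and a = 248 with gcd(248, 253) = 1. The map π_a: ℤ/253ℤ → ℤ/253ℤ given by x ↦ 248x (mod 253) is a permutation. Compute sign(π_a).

-1

Orbit of 213 under x↦248x: [213, 200, 12, 193, 47, 18, 163]… (length divides ord_253(248)).
Decompose π into cycles: lengths [110, 110, 11, 11, 10, 1] (6 cycles, including the fixed point 0).
sign(π) = (−1)^{n − #cycles} = (−1)^{253−6} = (−1)^247 = -1.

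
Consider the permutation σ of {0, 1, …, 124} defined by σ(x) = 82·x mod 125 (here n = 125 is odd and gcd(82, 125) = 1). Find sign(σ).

-1

Orbit of 93 under x↦82x: [93, 1, 82, 99, 118, 51, 57]… (length divides ord_125(82)).
12 cycles of lengths [20, 20, 20, 20, 20, 4, 4, 4, 4, 4, 4, 1].
sign(π) = (−1)^{n − #cycles} = (−1)^{125−12} = (−1)^113 = -1.
Via Zolotarev, sign(π_{82}) = (82|125) = -1.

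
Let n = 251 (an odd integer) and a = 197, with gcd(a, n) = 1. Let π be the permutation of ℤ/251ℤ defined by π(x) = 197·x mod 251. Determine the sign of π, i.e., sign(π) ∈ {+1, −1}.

+1

Trace 114: π^k(114) = [114, 119, 100, 122, 189, 85, 179] for k=0..6.
Cycle lengths of π_197 on ℤ/251ℤ: [125, 125, 1]; 3 cycles in total.
n − c = 251 − 3 = 248; sign = (−1)^248 = +1.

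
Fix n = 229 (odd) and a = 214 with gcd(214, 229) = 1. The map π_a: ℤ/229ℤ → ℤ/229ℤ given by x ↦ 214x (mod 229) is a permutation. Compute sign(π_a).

+1

Orbit of 121 under x↦214x: [121, 17, 203, 161, 104, 43, 42]… (length divides ord_229(214)).
π_214 has 13 disjoint cycles with lengths [19, 19, 19, 19, 19, 19, 19, 19, 19, 19, 19, 19, 1] on {0,…,228}.
With 13 cycles on 229 points, sign = (−1)^{229−13} = +1.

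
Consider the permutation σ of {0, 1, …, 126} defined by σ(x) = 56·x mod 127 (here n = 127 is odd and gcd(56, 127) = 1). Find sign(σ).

Trace 35: π^k(35) = [35, 55, 32, 14, 22, 89, 31] for k=0..6.
The orbit structure of x ↦ 56x mod 127: 2 orbits of sizes [126, 1].
n − c = 127 − 2 = 125; sign = (−1)^125 = -1.
Check: (56/127) = -1 by Zolotarev.

-1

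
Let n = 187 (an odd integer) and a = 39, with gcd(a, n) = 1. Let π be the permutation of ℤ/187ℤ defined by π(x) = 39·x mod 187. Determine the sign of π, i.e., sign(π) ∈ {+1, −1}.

Trace 79: π^k(79) = [79, 89, 105, 168, 7, 86, 175] for k=0..6.
Cycle lengths of π_39 on ℤ/187ℤ: [80, 80, 16, 10, 1]; 5 cycles in total.
187 − 5 = 182 transpositions; sign(π) = (−1)^182 = +1.
Zolotarev: (39|187) = +1, matching the cycle-count sign.

+1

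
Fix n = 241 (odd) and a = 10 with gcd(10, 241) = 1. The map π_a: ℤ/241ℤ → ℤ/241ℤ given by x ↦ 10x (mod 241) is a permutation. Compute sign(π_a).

+1

Trace 154: π^k(154) = [154, 94, 217, 1, 10, 100, 36] for k=0..6.
Cycle lengths of π_10 on ℤ/241ℤ: [30, 30, 30, 30, 30, 30, 30, 30, 1]; 9 cycles in total.
241 − 9 = 232 transpositions; sign(π) = (−1)^232 = +1.
The Jacobi symbol (10|241) = +1 (Zolotarev) agrees.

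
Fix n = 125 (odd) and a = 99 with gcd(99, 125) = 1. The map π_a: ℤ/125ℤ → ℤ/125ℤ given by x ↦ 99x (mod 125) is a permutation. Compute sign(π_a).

+1

Start at x=124: 124 → 26 → 74 → 76 → 24 → 1 → 99 → … (one orbit).
The orbit structure of x ↦ 99x mod 125: 23 orbits of sizes [10, 10, 10, 10, 10, 10, 10, 10, 10, 10, 2, 2, 2, 2, 2, 2, 2, 2, 2, 2, 2, 2, 1].
23 cycles on 125: each ℓ→(−1)^(ℓ−1), product (−1)^102 = +1.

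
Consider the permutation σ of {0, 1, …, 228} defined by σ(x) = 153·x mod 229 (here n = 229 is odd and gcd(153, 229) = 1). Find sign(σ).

Start at x=149: 149 → 126 → 42 → 14 → 81 → 27 → 9 → … (one orbit).
Decompose π into cycles: lengths [57, 57, 57, 57, 1] (5 cycles, including the fixed point 0).
Σ(ℓ_i−1) = 229−5 = 224; sign = (−1)^224 = +1.

+1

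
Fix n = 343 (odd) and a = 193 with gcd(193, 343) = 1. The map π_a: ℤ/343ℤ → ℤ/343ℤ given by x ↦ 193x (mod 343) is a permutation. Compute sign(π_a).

+1

Orbit of 50 under x↦193x: [50, 46, 303, 169, 32, 2, 43]… (length divides ord_343(193)).
Cycle type of π: 147×2 + 21×2 + 3×2 + 1; total 7 cycles.
sign(π) = (−1)^{n − #cycles} = (−1)^{343−7} = (−1)^336 = +1.
Check: (193/343) = +1 by Zolotarev.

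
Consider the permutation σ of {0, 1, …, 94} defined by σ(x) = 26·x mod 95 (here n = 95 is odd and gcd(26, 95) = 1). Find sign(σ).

Start at x=26: 26 → 11 → 1 → 26 (one orbit).
Decompose π into cycles: lengths [3, 3, 3, 3, 3, 3, 3, 3, 3, 3, 3, 3, 3, 3, 3, 3, 3, 3, 3, 3, 3, 3, 3, 3, 3, 3, 3, 3, 3, 3, 1, 1, 1, 1, 1] (35 cycles, including the fixed point 0).
sign(π) = (−1)^{n − #cycles} = (−1)^{95−35} = (−1)^60 = +1.

+1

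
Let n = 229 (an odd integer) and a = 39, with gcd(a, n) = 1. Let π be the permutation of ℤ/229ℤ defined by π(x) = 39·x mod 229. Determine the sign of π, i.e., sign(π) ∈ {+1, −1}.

-1

Trace 97: π^k(97) = [97, 119, 61, 89, 36, 30, 25] for k=0..6.
Cycle lengths of π_39 on ℤ/229ℤ: [228, 1]; 2 cycles in total.
sign(π) = (−1)^{n − #cycles} = (−1)^{229−2} = (−1)^227 = -1.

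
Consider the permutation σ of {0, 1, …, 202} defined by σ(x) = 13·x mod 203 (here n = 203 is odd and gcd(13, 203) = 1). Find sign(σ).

-1

Orbit of 167 under x↦13x: [167, 141, 6, 78, 202, 190, 34]… (length divides ord_203(13)).
Decompose π into cycles: lengths [14, 14, 14, 14, 14, 14, 14, 14, 14, 14, 14, 14, 14, 14, 2, 2, 2, 1] (18 cycles, including the fixed point 0).
203 − 18 = 185 transpositions; sign(π) = (−1)^185 = -1.
Check: (13/203) = -1 by Zolotarev.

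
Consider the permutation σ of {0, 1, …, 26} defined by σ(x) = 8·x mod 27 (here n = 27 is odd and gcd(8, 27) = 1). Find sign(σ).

-1

Start at x=17: 17 → 1 → 8 → 10 → 26 → 19 → 17 (one orbit).
Cycle lengths of π_8 on ℤ/27ℤ: [6, 6, 6, 2, 2, 2, 2, 1]; 8 cycles in total.
8 cycles on 27: each ℓ→(−1)^(ℓ−1), product (−1)^19 = -1.
Zolotarev: (8|27) = -1, matching the cycle-count sign.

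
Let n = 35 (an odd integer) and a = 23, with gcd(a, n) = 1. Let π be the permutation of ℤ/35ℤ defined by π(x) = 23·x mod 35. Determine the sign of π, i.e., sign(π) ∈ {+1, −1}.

Orbit of 4 under x↦23x: [4, 22, 16, 18, 29, 2, 11]… (length divides ord_35(23)).
Decompose π into cycles: lengths [12, 12, 4, 3, 3, 1] (6 cycles, including the fixed point 0).
6 cycles on 35: each ℓ→(−1)^(ℓ−1), product (−1)^29 = -1.
(23|35)_J = -1 (Zolotarev's lemma cross-check).

-1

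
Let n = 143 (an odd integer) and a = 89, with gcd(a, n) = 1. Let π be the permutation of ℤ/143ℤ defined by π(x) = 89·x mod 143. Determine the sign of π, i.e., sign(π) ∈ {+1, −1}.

-1

Trace 122: π^k(122) = [122, 133, 111, 12, 67, 100, 34] for k=0..6.
Decompose π into cycles: lengths [12, 12, 12, 12, 12, 12, 12, 12, 12, 12, 12, 1, 1, 1, 1, 1, 1, 1, 1, 1, 1, 1] (22 cycles, including the fixed point 0).
Σ(ℓ_i−1) = 143−22 = 121; sign = (−1)^121 = -1.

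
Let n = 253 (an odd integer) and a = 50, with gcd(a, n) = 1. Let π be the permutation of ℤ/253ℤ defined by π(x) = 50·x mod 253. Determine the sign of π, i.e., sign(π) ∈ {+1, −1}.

-1

Orbit of 123 under x↦50x: [123, 78, 105, 190, 139, 119, 131]… (length divides ord_253(50)).
Decompose π into cycles: lengths [110, 110, 11, 11, 10, 1] (6 cycles, including the fixed point 0).
6 cycles on 253: each ℓ→(−1)^(ℓ−1), product (−1)^247 = -1.
(50|253)_J = -1 (Zolotarev's lemma cross-check).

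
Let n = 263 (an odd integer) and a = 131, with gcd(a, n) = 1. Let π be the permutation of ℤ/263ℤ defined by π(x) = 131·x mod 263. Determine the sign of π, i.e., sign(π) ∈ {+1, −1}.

Orbit of 98 under x↦131x: [98, 214, 156, 185, 39, 112, 207]… (length divides ord_263(131)).
Cycle type of π: 262 + 1; total 2 cycles.
2 cycles on 263: each ℓ→(−1)^(ℓ−1), product (−1)^261 = -1.
Check: (131/263) = -1 by Zolotarev.

-1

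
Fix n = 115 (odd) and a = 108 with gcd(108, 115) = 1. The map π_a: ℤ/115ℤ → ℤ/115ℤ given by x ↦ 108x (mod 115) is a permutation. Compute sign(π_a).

-1

Trace 64: π^k(64) = [64, 12, 31, 13, 24, 62, 26] for k=0..6.
π_108 has 6 disjoint cycles with lengths [44, 44, 11, 11, 4, 1] on {0,…,114}.
With 6 cycles on 115 points, sign = (−1)^{115−6} = -1.
The Jacobi symbol (108|115) = -1 (Zolotarev) agrees.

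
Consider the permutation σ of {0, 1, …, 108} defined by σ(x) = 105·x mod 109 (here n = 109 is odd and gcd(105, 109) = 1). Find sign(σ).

+1

Start at x=16: 16 → 45 → 38 → 66 → 63 → 75 → 27 → … (one orbit).
The orbit structure of x ↦ 105x mod 109: 13 orbits of sizes [9, 9, 9, 9, 9, 9, 9, 9, 9, 9, 9, 9, 1].
n − c = 109 − 13 = 96; sign = (−1)^96 = +1.
Via Zolotarev, sign(π_{105}) = (105|109) = +1.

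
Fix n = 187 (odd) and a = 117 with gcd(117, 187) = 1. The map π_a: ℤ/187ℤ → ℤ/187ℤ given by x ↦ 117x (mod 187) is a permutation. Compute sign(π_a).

Orbit of 169 under x↦117x: [169, 138, 64, 8, 1, 117, 38]… (length divides ord_187(117)).
Cycle lengths of π_117 on ℤ/187ℤ: [40, 40, 40, 40, 10, 8, 8, 1]; 8 cycles in total.
n − c = 187 − 8 = 179; sign = (−1)^179 = -1.
Via Zolotarev, sign(π_{117}) = (117|187) = -1.

-1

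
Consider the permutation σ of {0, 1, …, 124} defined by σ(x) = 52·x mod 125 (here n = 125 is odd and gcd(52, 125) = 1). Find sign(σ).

Orbit of 31 under x↦52x: [31, 112, 74, 98, 96, 117, 84]… (length divides ord_125(52)).
Cycle type of π: 100 + 20 + 4 + 1; total 4 cycles.
4 cycles on 125: each ℓ→(−1)^(ℓ−1), product (−1)^121 = -1.
Zolotarev: (52|125) = -1, matching the cycle-count sign.

-1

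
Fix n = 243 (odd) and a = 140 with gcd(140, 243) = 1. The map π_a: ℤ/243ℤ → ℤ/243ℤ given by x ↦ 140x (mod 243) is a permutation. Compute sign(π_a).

-1

Orbit of 79 under x↦140x: [79, 125, 4, 74, 154, 176, 97]… (length divides ord_243(140)).
Cycle lengths of π_140 on ℤ/243ℤ: [162, 54, 18, 6, 2, 1]; 6 cycles in total.
6 cycles on 243: each ℓ→(−1)^(ℓ−1), product (−1)^237 = -1.
(140|243)_J = -1 (Zolotarev's lemma cross-check).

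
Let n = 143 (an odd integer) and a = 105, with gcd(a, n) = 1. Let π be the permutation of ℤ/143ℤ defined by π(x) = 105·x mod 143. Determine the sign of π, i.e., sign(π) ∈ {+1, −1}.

Trace 131: π^k(131) = [131, 27, 118, 92, 79, 1, 105] for k=0..6.
The orbit structure of x ↦ 105x mod 143: 26 orbits of sizes [10, 10, 10, 10, 10, 10, 10, 10, 10, 10, 10, 10, 10, 1, 1, 1, 1, 1, 1, 1, 1, 1, 1, 1, 1, 1].
143 − 26 = 117 transpositions; sign(π) = (−1)^117 = -1.

-1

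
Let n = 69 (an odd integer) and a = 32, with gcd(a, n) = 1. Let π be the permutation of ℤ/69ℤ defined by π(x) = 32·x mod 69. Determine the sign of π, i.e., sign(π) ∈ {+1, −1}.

-1

Start at x=13: 13 → 2 → 64 → 47 → 55 → 35 → 16 → … (one orbit).
Cycle type of π: 22×2 + 11×2 + 2 + 1; total 6 cycles.
n − c = 69 − 6 = 63; sign = (−1)^63 = -1.
Zolotarev: (32|69) = -1, matching the cycle-count sign.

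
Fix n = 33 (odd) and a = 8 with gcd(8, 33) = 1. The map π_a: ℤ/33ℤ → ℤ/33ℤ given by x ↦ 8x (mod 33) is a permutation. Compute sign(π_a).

Orbit of 1 under x↦8x: [1, 8, 31, 17, 4, 32, 25]… (length divides ord_33(8)).
Cycle lengths of π_8 on ℤ/33ℤ: [10, 10, 10, 2, 1]; 5 cycles in total.
sign(π) = (−1)^{n − #cycles} = (−1)^{33−5} = (−1)^28 = +1.
Check: (8/33) = +1 by Zolotarev.

+1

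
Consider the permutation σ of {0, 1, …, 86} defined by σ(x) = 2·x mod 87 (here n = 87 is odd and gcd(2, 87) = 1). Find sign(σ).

Start at x=4: 4 → 8 → 16 → 32 → 64 → 41 → 82 → … (one orbit).
π_2 has 5 disjoint cycles with lengths [28, 28, 28, 2, 1] on {0,…,86}.
5 cycles on 87: each ℓ→(−1)^(ℓ−1), product (−1)^82 = +1.

+1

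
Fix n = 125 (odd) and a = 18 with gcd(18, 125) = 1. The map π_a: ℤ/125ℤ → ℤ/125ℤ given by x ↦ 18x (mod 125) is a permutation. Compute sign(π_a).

-1

Start at x=24: 24 → 57 → 26 → 93 → 49 → 7 → 1 → … (one orbit).
Cycle lengths of π_18 on ℤ/125ℤ: [20, 20, 20, 20, 20, 4, 4, 4, 4, 4, 4, 1]; 12 cycles in total.
Σ(ℓ_i−1) = 125−12 = 113; sign = (−1)^113 = -1.
Check: (18/125) = -1 by Zolotarev.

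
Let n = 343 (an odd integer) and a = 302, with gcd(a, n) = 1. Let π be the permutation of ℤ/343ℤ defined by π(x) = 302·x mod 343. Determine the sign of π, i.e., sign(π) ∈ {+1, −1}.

Orbit of 29 under x↦302x: [29, 183, 43, 295, 253, 260, 316]… (length divides ord_343(302)).
Cycle type of π: 49×6 + 7×6 + 1×7; total 19 cycles.
sign(π) = (−1)^{n − #cycles} = (−1)^{343−19} = (−1)^324 = +1.
Check: (302/343) = +1 by Zolotarev.

+1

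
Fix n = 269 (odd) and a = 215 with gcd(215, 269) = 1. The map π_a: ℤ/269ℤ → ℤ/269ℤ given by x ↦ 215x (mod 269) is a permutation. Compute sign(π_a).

Orbit of 214 under x↦215x: [214, 11, 213, 65, 256, 164, 21]… (length divides ord_269(215)).
The orbit structure of x ↦ 215x mod 269: 3 orbits of sizes [134, 134, 1].
sign(π) = (−1)^{n − #cycles} = (−1)^{269−3} = (−1)^266 = +1.
Via Zolotarev, sign(π_{215}) = (215|269) = +1.

+1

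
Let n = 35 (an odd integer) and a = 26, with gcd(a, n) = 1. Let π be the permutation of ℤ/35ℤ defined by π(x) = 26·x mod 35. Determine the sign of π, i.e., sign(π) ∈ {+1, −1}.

-1

Orbit of 1 under x↦26x: [1, 26, 11, 6, 16, 31]… (length divides ord_35(26)).
Cycle type of π: 6×5 + 1×5; total 10 cycles.
n − c = 35 − 10 = 25; sign = (−1)^25 = -1.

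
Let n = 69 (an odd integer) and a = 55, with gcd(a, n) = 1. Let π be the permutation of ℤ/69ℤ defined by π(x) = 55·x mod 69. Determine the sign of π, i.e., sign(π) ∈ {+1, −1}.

Trace 13: π^k(13) = [13, 25, 64, 1, 55, 58, 16] for k=0..6.
Cycle lengths of π_55 on ℤ/69ℤ: [11, 11, 11, 11, 11, 11, 1, 1, 1]; 9 cycles in total.
sign(π) = (−1)^{n − #cycles} = (−1)^{69−9} = (−1)^60 = +1.

+1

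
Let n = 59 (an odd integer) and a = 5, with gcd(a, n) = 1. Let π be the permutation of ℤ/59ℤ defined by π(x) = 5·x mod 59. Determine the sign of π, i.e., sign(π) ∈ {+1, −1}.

+1

Trace 41: π^k(41) = [41, 28, 22, 51, 19, 36, 3] for k=0..6.
Decompose π into cycles: lengths [29, 29, 1] (3 cycles, including the fixed point 0).
n − c = 59 − 3 = 56; sign = (−1)^56 = +1.
Check: (5/59) = +1 by Zolotarev.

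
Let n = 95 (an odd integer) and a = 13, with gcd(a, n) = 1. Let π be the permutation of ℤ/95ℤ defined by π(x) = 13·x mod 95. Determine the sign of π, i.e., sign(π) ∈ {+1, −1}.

Start at x=12: 12 → 61 → 33 → 49 → 67 → 16 → 18 → … (one orbit).
Cycle lengths of π_13 on ℤ/95ℤ: [36, 36, 18, 4, 1]; 5 cycles in total.
With 5 cycles on 95 points, sign = (−1)^{95−5} = +1.

+1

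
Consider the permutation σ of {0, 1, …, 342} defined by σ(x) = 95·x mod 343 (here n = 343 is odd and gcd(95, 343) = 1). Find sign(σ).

+1

Start at x=123: 123 → 23 → 127 → 60 → 212 → 246 → 46 → … (one orbit).
Decompose π into cycles: lengths [147, 147, 21, 21, 3, 3, 1] (7 cycles, including the fixed point 0).
343 − 7 = 336 transpositions; sign(π) = (−1)^336 = +1.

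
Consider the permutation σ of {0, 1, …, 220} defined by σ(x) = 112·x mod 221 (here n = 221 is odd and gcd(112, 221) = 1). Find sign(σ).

Orbit of 164 under x↦112x: [164, 25, 148, 1, 112, 168, 31]… (length divides ord_221(112)).
Cycle lengths of π_112 on ℤ/221ℤ: [16, 16, 16, 16, 16, 16, 16, 16, 16, 16, 16, 16, 16, 4, 4, 4, 1]; 17 cycles in total.
Σ(ℓ_i−1) = 221−17 = 204; sign = (−1)^204 = +1.
Via Zolotarev, sign(π_{112}) = (112|221) = +1.

+1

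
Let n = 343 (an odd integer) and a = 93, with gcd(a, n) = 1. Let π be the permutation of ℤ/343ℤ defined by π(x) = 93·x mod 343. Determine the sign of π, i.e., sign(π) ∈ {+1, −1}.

+1

Start at x=123: 123 → 120 → 184 → 305 → 239 → 275 → 193 → … (one orbit).
Cycle lengths of π_93 on ℤ/343ℤ: [147, 147, 21, 21, 3, 3, 1]; 7 cycles in total.
n − c = 343 − 7 = 336; sign = (−1)^336 = +1.
The Jacobi symbol (93|343) = +1 (Zolotarev) agrees.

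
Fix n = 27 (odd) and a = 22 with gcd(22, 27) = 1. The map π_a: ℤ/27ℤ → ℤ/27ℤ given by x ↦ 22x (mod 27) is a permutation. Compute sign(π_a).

Start at x=19: 19 → 13 → 16 → 1 → 22 → 25 → 10 → … (one orbit).
7 cycles of lengths [9, 9, 3, 3, 1, 1, 1].
n − c = 27 − 7 = 20; sign = (−1)^20 = +1.

+1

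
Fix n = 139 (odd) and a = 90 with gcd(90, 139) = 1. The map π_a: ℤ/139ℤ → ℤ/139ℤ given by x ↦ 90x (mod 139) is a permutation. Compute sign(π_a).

-1

Trace 102: π^k(102) = [102, 6, 123, 89, 87, 46, 109] for k=0..6.
2 cycles of lengths [138, 1].
2 cycles on 139: each ℓ→(−1)^(ℓ−1), product (−1)^137 = -1.
Zolotarev: (90|139) = -1, matching the cycle-count sign.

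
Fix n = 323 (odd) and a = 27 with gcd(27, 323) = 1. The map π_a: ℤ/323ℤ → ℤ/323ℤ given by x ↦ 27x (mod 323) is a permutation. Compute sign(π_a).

Orbit of 254 under x↦27x: [254, 75, 87, 88, 115, 198, 178]… (length divides ord_323(27)).
Cycle lengths of π_27 on ℤ/323ℤ: [48, 48, 48, 48, 48, 48, 16, 6, 6, 6, 1]; 11 cycles in total.
11 cycles on 323: each ℓ→(−1)^(ℓ−1), product (−1)^312 = +1.
The Jacobi symbol (27|323) = +1 (Zolotarev) agrees.

+1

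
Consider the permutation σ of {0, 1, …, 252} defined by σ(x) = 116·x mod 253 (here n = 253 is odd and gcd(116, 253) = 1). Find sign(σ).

Trace 185: π^k(185) = [185, 208, 93, 162, 70, 24, 1] for k=0..6.
π_116 has 46 disjoint cycles with lengths [10, 10, 10, 10, 10, 10, 10, 10, 10, 10, 10, 10, 10, 10, 10, 10, 10, 10, 10, 10, 10, 10, 10, 1, 1, 1, 1, 1, 1, 1, 1, 1, 1, 1, 1, 1, 1, 1, 1, 1, 1, 1, 1, 1, 1, 1] on {0,…,252}.
With 46 cycles on 253 points, sign = (−1)^{253−46} = -1.
Zolotarev: (116|253) = -1, matching the cycle-count sign.

-1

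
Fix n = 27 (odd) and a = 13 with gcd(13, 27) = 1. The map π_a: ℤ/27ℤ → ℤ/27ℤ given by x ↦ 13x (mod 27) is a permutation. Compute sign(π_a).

+1

Orbit of 22 under x↦13x: [22, 16, 19, 4, 25, 1, 13]… (length divides ord_27(13)).
π_13 has 7 disjoint cycles with lengths [9, 9, 3, 3, 1, 1, 1] on {0,…,26}.
With 7 cycles on 27 points, sign = (−1)^{27−7} = +1.
Zolotarev: (13|27) = +1, matching the cycle-count sign.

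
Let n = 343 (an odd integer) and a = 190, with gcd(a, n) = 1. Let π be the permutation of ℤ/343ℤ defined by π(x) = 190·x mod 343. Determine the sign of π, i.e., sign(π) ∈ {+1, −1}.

+1

Orbit of 337 under x↦190x: [337, 232, 176, 169, 211, 302, 99]… (length divides ord_343(190)).
19 cycles of lengths [49, 49, 49, 49, 49, 49, 7, 7, 7, 7, 7, 7, 1, 1, 1, 1, 1, 1, 1].
19 cycles on 343: each ℓ→(−1)^(ℓ−1), product (−1)^324 = +1.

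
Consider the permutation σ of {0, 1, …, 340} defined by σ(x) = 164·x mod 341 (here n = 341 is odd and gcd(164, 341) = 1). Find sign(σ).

Start at x=318: 318 → 320 → 307 → 221 → 98 → 45 → 219 → … (one orbit).
The orbit structure of x ↦ 164x mod 341: 18 orbits of sizes [30, 30, 30, 30, 30, 30, 30, 30, 30, 30, 15, 15, 2, 2, 2, 2, 2, 1].
18 cycles on 341: each ℓ→(−1)^(ℓ−1), product (−1)^323 = -1.

-1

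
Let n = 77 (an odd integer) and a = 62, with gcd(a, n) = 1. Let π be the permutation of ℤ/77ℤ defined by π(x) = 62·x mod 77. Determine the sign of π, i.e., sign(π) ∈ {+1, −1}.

Trace 1: π^k(1) = [1, 62, 71, 13, 36, 76, 15] for k=0..6.
π_62 has 11 disjoint cycles with lengths [10, 10, 10, 10, 10, 10, 10, 2, 2, 2, 1] on {0,…,76}.
77 − 11 = 66 transpositions; sign(π) = (−1)^66 = +1.
The Jacobi symbol (62|77) = +1 (Zolotarev) agrees.

+1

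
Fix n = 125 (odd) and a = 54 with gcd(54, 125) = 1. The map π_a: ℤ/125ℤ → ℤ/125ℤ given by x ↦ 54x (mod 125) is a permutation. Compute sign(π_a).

+1

Trace 34: π^k(34) = [34, 86, 19, 26, 29, 66, 64] for k=0..6.
Cycle type of π: 50×2 + 10×2 + 2×2 + 1; total 7 cycles.
sign(π) = (−1)^{n − #cycles} = (−1)^{125−7} = (−1)^118 = +1.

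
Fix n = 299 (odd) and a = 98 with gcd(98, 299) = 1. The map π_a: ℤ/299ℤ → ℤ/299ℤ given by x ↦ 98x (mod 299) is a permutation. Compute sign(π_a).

Orbit of 118 under x↦98x: [118, 202, 62, 96, 139, 167, 220]… (length divides ord_299(98)).
Decompose π into cycles: lengths [132, 132, 12, 11, 11, 1] (6 cycles, including the fixed point 0).
Σ(ℓ_i−1) = 299−6 = 293; sign = (−1)^293 = -1.

-1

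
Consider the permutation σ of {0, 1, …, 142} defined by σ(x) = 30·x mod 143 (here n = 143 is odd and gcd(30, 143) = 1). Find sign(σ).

-1

Start at x=129: 129 → 9 → 127 → 92 → 43 → 3 → 90 → … (one orbit).
The orbit structure of x ↦ 30x mod 143: 8 orbits of sizes [30, 30, 30, 30, 10, 6, 6, 1].
sign(π) = (−1)^{n − #cycles} = (−1)^{143−8} = (−1)^135 = -1.
Zolotarev: (30|143) = -1, matching the cycle-count sign.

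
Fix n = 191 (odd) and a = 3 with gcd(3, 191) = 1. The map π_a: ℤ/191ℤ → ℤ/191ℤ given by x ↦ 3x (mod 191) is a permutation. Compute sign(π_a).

Start at x=26: 26 → 78 → 43 → 129 → 5 → 15 → 45 → … (one orbit).
π_3 has 3 disjoint cycles with lengths [95, 95, 1] on {0,…,190}.
sign(π) = (−1)^{n − #cycles} = (−1)^{191−3} = (−1)^188 = +1.
The Jacobi symbol (3|191) = +1 (Zolotarev) agrees.

+1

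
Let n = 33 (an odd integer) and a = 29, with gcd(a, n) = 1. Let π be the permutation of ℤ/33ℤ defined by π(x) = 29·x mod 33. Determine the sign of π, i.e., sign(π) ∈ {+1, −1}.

+1

Trace 8: π^k(8) = [8, 1, 29, 16, 2, 25, 32] for k=0..6.
5 cycles of lengths [10, 10, 10, 2, 1].
Σ(ℓ_i−1) = 33−5 = 28; sign = (−1)^28 = +1.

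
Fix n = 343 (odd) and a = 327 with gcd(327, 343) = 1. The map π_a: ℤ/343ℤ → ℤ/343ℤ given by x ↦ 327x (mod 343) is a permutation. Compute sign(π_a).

Start at x=263: 263 → 251 → 100 → 115 → 218 → 285 → 242 → … (one orbit).
The orbit structure of x ↦ 327x mod 343: 4 orbits of sizes [294, 42, 6, 1].
sign(π) = (−1)^{n − #cycles} = (−1)^{343−4} = (−1)^339 = -1.
Check: (327/343) = -1 by Zolotarev.

-1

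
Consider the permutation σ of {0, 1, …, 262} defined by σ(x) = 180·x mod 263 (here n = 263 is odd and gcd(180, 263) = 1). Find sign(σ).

Start at x=216: 216 → 219 → 233 → 123 → 48 → 224 → 81 → … (one orbit).
The orbit structure of x ↦ 180x mod 263: 2 orbits of sizes [262, 1].
263 − 2 = 261 transpositions; sign(π) = (−1)^261 = -1.

-1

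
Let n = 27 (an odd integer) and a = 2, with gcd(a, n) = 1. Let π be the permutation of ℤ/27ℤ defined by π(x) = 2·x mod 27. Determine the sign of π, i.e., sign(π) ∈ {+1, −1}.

Start at x=5: 5 → 10 → 20 → 13 → 26 → 25 → 23 → … (one orbit).
The orbit structure of x ↦ 2x mod 27: 4 orbits of sizes [18, 6, 2, 1].
4 cycles on 27: each ℓ→(−1)^(ℓ−1), product (−1)^23 = -1.
(2|27)_J = -1 (Zolotarev's lemma cross-check).

-1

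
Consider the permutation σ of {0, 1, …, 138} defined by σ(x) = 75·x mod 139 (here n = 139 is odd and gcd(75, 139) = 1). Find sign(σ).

Trace 64: π^k(64) = [64, 74, 129, 84, 45, 39, 6] for k=0..6.
4 cycles of lengths [46, 46, 46, 1].
sign(π) = (−1)^{n − #cycles} = (−1)^{139−4} = (−1)^135 = -1.

-1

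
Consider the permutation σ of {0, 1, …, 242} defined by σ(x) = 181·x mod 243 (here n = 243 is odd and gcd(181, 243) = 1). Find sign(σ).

Trace 136: π^k(136) = [136, 73, 91, 190, 127, 145, 1] for k=0..6.
π_181 has 27 disjoint cycles with lengths [27, 27, 27, 27, 27, 27, 9, 9, 9, 9, 9, 9, 3, 3, 3, 3, 3, 3, 1, 1, 1, 1, 1, 1, 1, 1, 1] on {0,…,242}.
Σ(ℓ_i−1) = 243−27 = 216; sign = (−1)^216 = +1.
Via Zolotarev, sign(π_{181}) = (181|243) = +1.

+1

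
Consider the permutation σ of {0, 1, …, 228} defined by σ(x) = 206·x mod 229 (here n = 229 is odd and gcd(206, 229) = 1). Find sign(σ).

-1

Orbit of 175 under x↦206x: [175, 97, 59, 17, 67, 62, 177]… (length divides ord_229(206)).
Cycle lengths of π_206 on ℤ/229ℤ: [228, 1]; 2 cycles in total.
With 2 cycles on 229 points, sign = (−1)^{229−2} = -1.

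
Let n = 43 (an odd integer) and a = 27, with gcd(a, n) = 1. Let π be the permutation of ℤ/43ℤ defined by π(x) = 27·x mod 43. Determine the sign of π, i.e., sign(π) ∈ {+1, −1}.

-1

Trace 35: π^k(35) = [35, 42, 16, 2, 11, 39, 21] for k=0..6.
Decompose π into cycles: lengths [14, 14, 14, 1] (4 cycles, including the fixed point 0).
sign(π) = (−1)^{n − #cycles} = (−1)^{43−4} = (−1)^39 = -1.
Check: (27/43) = -1 by Zolotarev.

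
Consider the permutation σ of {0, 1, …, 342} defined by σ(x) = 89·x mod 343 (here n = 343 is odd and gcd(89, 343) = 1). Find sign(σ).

Trace 37: π^k(37) = [37, 206, 155, 75, 158, 342, 254] for k=0..6.
The orbit structure of x ↦ 89x mod 343: 4 orbits of sizes [294, 42, 6, 1].
4 cycles on 343: each ℓ→(−1)^(ℓ−1), product (−1)^339 = -1.
Via Zolotarev, sign(π_{89}) = (89|343) = -1.

-1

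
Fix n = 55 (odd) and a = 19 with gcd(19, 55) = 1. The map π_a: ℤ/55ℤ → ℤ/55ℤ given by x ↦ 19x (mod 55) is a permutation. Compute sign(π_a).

-1

Start at x=1: 1 → 19 → 31 → 39 → 26 → 54 → 36 → … (one orbit).
Decompose π into cycles: lengths [10, 10, 10, 10, 10, 2, 2, 1] (8 cycles, including the fixed point 0).
8 cycles on 55: each ℓ→(−1)^(ℓ−1), product (−1)^47 = -1.
Zolotarev: (19|55) = -1, matching the cycle-count sign.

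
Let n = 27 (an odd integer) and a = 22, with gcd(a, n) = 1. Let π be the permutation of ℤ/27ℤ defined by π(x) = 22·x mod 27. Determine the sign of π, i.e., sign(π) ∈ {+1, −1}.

+1

Start at x=22: 22 → 25 → 10 → 4 → 7 → 19 → 13 → … (one orbit).
Decompose π into cycles: lengths [9, 9, 3, 3, 1, 1, 1] (7 cycles, including the fixed point 0).
Σ(ℓ_i−1) = 27−7 = 20; sign = (−1)^20 = +1.
Check: (22/27) = +1 by Zolotarev.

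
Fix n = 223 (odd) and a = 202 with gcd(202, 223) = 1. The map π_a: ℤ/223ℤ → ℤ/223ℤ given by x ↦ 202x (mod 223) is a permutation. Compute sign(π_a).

Start at x=218: 218 → 105 → 25 → 144 → 98 → 172 → 179 → … (one orbit).
Cycle lengths of π_202 on ℤ/223ℤ: [111, 111, 1]; 3 cycles in total.
sign(π) = (−1)^{n − #cycles} = (−1)^{223−3} = (−1)^220 = +1.
Check: (202/223) = +1 by Zolotarev.

+1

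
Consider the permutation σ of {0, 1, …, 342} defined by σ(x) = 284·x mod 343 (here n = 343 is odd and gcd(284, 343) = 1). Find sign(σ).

Orbit of 65 under x↦284x: [65, 281, 228, 268, 309, 291, 324]… (length divides ord_343(284)).
The orbit structure of x ↦ 284x mod 343: 7 orbits of sizes [147, 147, 21, 21, 3, 3, 1].
Σ(ℓ_i−1) = 343−7 = 336; sign = (−1)^336 = +1.
(284|343)_J = +1 (Zolotarev's lemma cross-check).

+1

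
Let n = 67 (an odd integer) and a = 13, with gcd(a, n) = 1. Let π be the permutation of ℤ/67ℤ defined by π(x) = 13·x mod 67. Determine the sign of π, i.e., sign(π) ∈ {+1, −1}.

Orbit of 43 under x↦13x: [43, 23, 31, 1, 13, 35, 53]… (length divides ord_67(13)).
Cycle lengths of π_13 on ℤ/67ℤ: [66, 1]; 2 cycles in total.
Σ(ℓ_i−1) = 67−2 = 65; sign = (−1)^65 = -1.
(13|67)_J = -1 (Zolotarev's lemma cross-check).

-1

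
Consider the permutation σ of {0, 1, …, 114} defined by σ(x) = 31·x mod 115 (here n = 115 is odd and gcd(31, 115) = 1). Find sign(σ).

Orbit of 41 under x↦31x: [41, 6, 71, 16, 36, 81, 96]… (length divides ord_115(31)).
Cycle lengths of π_31 on ℤ/115ℤ: [11, 11, 11, 11, 11, 11, 11, 11, 11, 11, 1, 1, 1, 1, 1]; 15 cycles in total.
Σ(ℓ_i−1) = 115−15 = 100; sign = (−1)^100 = +1.

+1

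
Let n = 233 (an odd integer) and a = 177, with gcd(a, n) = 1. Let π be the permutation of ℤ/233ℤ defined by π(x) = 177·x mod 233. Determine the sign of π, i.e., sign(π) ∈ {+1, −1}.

+1

Start at x=124: 124 → 46 → 220 → 29 → 7 → 74 → 50 → … (one orbit).
π_177 has 3 disjoint cycles with lengths [116, 116, 1] on {0,…,232}.
With 3 cycles on 233 points, sign = (−1)^{233−3} = +1.
Check: (177/233) = +1 by Zolotarev.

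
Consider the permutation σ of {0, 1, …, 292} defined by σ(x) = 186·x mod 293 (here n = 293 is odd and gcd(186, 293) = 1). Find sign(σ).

+1

Trace 229: π^k(229) = [229, 109, 57, 54, 82, 16, 46] for k=0..6.
5 cycles of lengths [73, 73, 73, 73, 1].
293 − 5 = 288 transpositions; sign(π) = (−1)^288 = +1.
Zolotarev: (186|293) = +1, matching the cycle-count sign.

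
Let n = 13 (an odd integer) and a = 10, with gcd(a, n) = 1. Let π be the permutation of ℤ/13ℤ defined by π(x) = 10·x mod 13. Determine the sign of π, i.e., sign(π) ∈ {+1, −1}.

+1

Trace 1: π^k(1) = [1, 10, 9, 12, 3, 4] for k=0..5.
Cycle type of π: 6×2 + 1; total 3 cycles.
3 cycles on 13: each ℓ→(−1)^(ℓ−1), product (−1)^10 = +1.
(10|13)_J = +1 (Zolotarev's lemma cross-check).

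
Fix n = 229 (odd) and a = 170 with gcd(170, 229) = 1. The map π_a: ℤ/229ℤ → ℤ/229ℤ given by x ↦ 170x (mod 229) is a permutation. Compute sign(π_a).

Trace 140: π^k(140) = [140, 213, 28, 180, 143, 36, 166] for k=0..6.
π_170 has 2 disjoint cycles with lengths [228, 1] on {0,…,228}.
Σ(ℓ_i−1) = 229−2 = 227; sign = (−1)^227 = -1.
The Jacobi symbol (170|229) = -1 (Zolotarev) agrees.

-1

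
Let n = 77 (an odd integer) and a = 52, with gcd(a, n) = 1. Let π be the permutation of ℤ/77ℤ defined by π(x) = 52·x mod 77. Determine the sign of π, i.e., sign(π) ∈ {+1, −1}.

Start at x=41: 41 → 53 → 61 → 15 → 10 → 58 → 13 → … (one orbit).
The orbit structure of x ↦ 52x mod 77: 5 orbits of sizes [30, 30, 10, 6, 1].
sign(π) = (−1)^{n − #cycles} = (−1)^{77−5} = (−1)^72 = +1.
Check: (52/77) = +1 by Zolotarev.

+1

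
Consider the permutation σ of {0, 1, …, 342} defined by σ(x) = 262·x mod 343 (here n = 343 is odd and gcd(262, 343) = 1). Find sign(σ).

-1

Orbit of 76 under x↦262x: [76, 18, 257, 106, 332, 205, 202]… (length divides ord_343(262)).
Cycle lengths of π_262 on ℤ/343ℤ: [294, 42, 6, 1]; 4 cycles in total.
sign(π) = (−1)^{n − #cycles} = (−1)^{343−4} = (−1)^339 = -1.
Via Zolotarev, sign(π_{262}) = (262|343) = -1.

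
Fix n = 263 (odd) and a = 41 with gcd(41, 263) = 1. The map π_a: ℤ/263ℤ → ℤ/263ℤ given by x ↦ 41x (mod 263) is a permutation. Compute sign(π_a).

-1

Start at x=104: 104 → 56 → 192 → 245 → 51 → 250 → 256 → … (one orbit).
Cycle type of π: 262 + 1; total 2 cycles.
Σ(ℓ_i−1) = 263−2 = 261; sign = (−1)^261 = -1.
Check: (41/263) = -1 by Zolotarev.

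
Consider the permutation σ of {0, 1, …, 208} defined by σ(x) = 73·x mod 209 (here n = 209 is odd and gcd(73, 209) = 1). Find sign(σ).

Start at x=73: 73 → 104 → 68 → 157 → 175 → 26 → 17 → … (one orbit).
Cycle type of π: 90×2 + 10 + 9×2 + 1; total 6 cycles.
n − c = 209 − 6 = 203; sign = (−1)^203 = -1.

-1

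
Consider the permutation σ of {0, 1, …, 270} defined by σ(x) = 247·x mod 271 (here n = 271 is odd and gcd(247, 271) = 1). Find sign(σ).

Orbit of 87 under x↦247x: [87, 80, 248, 10, 31, 69, 241]… (length divides ord_271(247)).
7 cycles of lengths [45, 45, 45, 45, 45, 45, 1].
7 cycles on 271: each ℓ→(−1)^(ℓ−1), product (−1)^264 = +1.

+1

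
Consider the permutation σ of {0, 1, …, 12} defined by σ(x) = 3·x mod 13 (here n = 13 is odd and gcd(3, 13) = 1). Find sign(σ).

+1

Orbit of 9 under x↦3x: [9, 1, 3]… (length divides ord_13(3)).
The orbit structure of x ↦ 3x mod 13: 5 orbits of sizes [3, 3, 3, 3, 1].
sign(π) = (−1)^{n − #cycles} = (−1)^{13−5} = (−1)^8 = +1.
Via Zolotarev, sign(π_{3}) = (3|13) = +1.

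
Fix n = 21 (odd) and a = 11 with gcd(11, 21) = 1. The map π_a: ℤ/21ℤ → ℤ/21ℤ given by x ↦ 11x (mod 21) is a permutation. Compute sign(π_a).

-1

Trace 1: π^k(1) = [1, 11, 16, 8, 4, 2] for k=0..5.
π_11 has 6 disjoint cycles with lengths [6, 6, 3, 3, 2, 1] on {0,…,20}.
n − c = 21 − 6 = 15; sign = (−1)^15 = -1.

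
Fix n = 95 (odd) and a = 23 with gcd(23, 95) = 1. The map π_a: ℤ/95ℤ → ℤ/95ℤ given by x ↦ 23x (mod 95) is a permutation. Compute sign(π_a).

-1

Orbit of 62 under x↦23x: [62, 1, 23, 54, 7, 66, 93]… (length divides ord_95(23)).
Cycle lengths of π_23 on ℤ/95ℤ: [36, 36, 9, 9, 4, 1]; 6 cycles in total.
sign(π) = (−1)^{n − #cycles} = (−1)^{95−6} = (−1)^89 = -1.
The Jacobi symbol (23|95) = -1 (Zolotarev) agrees.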